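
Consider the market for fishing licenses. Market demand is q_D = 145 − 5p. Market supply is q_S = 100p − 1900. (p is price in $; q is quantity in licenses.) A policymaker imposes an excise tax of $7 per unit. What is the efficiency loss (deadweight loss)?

$116.67

In inverse form: demand p = 29 − 0.2q, supply p = 19 + 0.01q.
Competitive equilibrium: 29 − 0.2q = 19 + 0.01q → q* = 47.619, p* = 19.4762.
With the tax, the buyer price exceeds the seller price by 7: (29 − 0.2q) − (19 + 0.01q) = 7 → q' = 14.2857.
Δq = 47.619 − 14.2857 = 33.3333; the wedge equals the tax, 7.
The triangle = ½ × 33.3333 × 7 = $116.67.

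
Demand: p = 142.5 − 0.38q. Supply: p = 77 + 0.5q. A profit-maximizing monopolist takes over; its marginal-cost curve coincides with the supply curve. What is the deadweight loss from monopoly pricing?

Competitive equilibrium: 142.5 − 0.38q = 77 + 0.5q → q* = 74.43182, p* = 114.21591.
Marginal revenue: MR = 142.5 − 0.76q. Set MR = MC: 142.5 − 0.76q = 77 + 0.5q → q_m = 51.98413.
Price p_m = 142.5 − 0.38·51.98413 = 122.74603; MC(q_m) = 77 + 0.5·51.98413 = 102.99207.
Competitive q* = 74.43182, so Δq = 22.44769; wedge = 122.74603 − 102.99207 = 19.75396.
Welfare loss = ½ × 22.44769 × 19.75396 = 221.72.

221.72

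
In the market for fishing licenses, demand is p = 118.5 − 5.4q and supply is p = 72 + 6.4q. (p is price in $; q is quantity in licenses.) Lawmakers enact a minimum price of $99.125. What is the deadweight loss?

$0.73

Competitive equilibrium: 118.5 − 5.4q = 72 + 6.4q → q* = 3.9407, p* = 97.2203.
At the floor p = 99.125, quantity demanded = (118.5 − 99.125)/5.4 = 3.588.
Sellers' marginal cost at q' = 3.588: 72 + 6.4·3.588 = 94.9632.
Δq = 3.9407 − 3.588 = 0.3527; wedge = 99.125 − 94.9632 = 4.1618.
DWL = ½ × 0.3527 × 4.1618 = $0.73.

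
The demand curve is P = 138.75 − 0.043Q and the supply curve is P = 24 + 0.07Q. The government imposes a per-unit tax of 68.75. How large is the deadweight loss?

20913.99

Competitive equilibrium: 138.75 − 0.043Q = 24 + 0.07Q → Q* = 1015.4867, P* = 95.0841.
With the tax, the buyer price exceeds the seller price by 68.75: (138.75 − 0.043Q) − (24 + 0.07Q) = 68.75 → Q' = 407.0796.
ΔQ = 1015.4867 − 407.0796 = 608.4071; the wedge equals the tax, 68.75.
Deadweight loss = ½ × 608.4071 × 68.75 = 20913.99.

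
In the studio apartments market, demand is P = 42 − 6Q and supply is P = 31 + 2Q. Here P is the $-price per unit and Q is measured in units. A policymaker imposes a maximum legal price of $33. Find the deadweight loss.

$0.56

Competitive equilibrium: 42 − 6Q = 31 + 2Q → Q* = 1.375, P* = 33.75.
At the ceiling P = 33, quantity supplied = (33 − 31)/2 = 1.
Willingness to pay at Q' = 1: 42 − 6·1 = 36.
ΔQ = 1.375 − 1 = 0.375; wedge = 36 − 33 = 3.
The triangle = ½ × 0.375 × 3 = $0.56.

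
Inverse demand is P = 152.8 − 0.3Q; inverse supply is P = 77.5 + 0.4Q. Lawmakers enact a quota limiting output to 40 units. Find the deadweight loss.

1598.06

Competitive equilibrium: 152.8 − 0.3Q = 77.5 + 0.4Q → Q* = 107.5714, P* = 120.5286.
At Q = 40: demand price = 152.8 − 0.3·40 = 140.8; supply price = 77.5 + 0.4·40 = 93.5.
ΔQ = 107.5714 − 40 = 67.5714; wedge = 140.8 − 93.5 = 47.3.
Welfare loss = ½ × 67.5714 × 47.3 = 1598.06.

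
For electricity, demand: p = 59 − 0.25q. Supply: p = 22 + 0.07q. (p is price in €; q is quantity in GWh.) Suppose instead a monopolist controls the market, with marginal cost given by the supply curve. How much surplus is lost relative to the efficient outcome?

Competitive equilibrium: 59 − 0.25q = 22 + 0.07q → q* = 115.625, p* = 30.0938.
Marginal revenue: MR = 59 − 0.5q. Set MR = MC: 59 − 0.5q = 22 + 0.07q → q_m = 64.9123.
Price p_m = 59 − 0.25·64.9123 = 42.7719; MC(q_m) = 22 + 0.07·64.9123 = 26.5439.
Competitive q* = 115.625, so Δq = 50.7127; wedge = 42.7719 − 26.5439 = 16.228.
The triangle = ½ × 50.7127 × 16.228 = €411.48.

€411.48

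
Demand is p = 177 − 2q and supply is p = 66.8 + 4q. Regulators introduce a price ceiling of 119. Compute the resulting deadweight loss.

84.80

Competitive equilibrium: 177 − 2q = 66.8 + 4q → q* = 18.3667, p* = 140.2667.
At the ceiling p = 119, quantity supplied = (119 − 66.8)/4 = 13.05.
Willingness to pay at q' = 13.05: 177 − 2·13.05 = 150.9.
Δq = 18.3667 − 13.05 = 5.3167; wedge = 150.9 − 119 = 31.9.
Welfare loss = ½ × 5.3167 × 31.9 = 84.80.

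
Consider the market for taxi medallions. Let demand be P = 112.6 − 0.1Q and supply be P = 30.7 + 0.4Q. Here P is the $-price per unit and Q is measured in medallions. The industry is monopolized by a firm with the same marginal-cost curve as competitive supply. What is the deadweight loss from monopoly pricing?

Competitive equilibrium: 112.6 − 0.1Q = 30.7 + 0.4Q → Q* = 163.8, P* = 96.22.
Marginal revenue: MR = 112.6 − 0.2Q. Set MR = MC: 112.6 − 0.2Q = 30.7 + 0.4Q → Q_m = 136.5.
Price P_m = 112.6 − 0.1·136.5 = 98.95; MC(Q_m) = 30.7 + 0.4·136.5 = 85.3.
Competitive Q* = 163.8, so ΔQ = 27.3; wedge = 98.95 − 85.3 = 13.65.
The triangle = ½ × 27.3 × 13.65 = $186.32.

$186.32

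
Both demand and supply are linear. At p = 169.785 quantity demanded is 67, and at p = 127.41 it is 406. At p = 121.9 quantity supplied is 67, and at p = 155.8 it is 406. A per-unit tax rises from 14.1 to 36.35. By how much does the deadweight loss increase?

Demand slope = (127.41 − 169.785)/(406 − 67) = −0.125, so p = 178.16 − 0.125q.
Supply slope = (155.8 − 121.9)/(406 − 67) = 0.1, so p = 115.2 + 0.1q.
Competitive equilibrium: 178.16 − 0.125q = 115.2 + 0.1q → q* = 279.8222, p* = 143.1822.
For a per-unit tax t: Δq = t/0.225, so DWL = ½·t·(t/0.225) = t²/0.45.
At t = 14.1: DWL = 441.8. At t = 36.35: DWL = 2936.272.
Increase = 2936.272 − 441.8 = 2494.47.

2494.47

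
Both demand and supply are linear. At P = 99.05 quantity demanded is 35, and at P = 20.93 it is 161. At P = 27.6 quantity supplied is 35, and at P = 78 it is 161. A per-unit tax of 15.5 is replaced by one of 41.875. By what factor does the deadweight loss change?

7.299

Demand slope = (20.93 − 99.05)/(161 − 35) = −0.62, so P = 120.75 − 0.62Q.
Supply slope = (78 − 27.6)/(161 − 35) = 0.4, so P = 13.6 + 0.4Q.
Competitive equilibrium: 120.75 − 0.62Q = 13.6 + 0.4Q → Q* = 105.049, P* = 55.6196.
For a per-unit tax t: ΔQ = t/1.02, so DWL = ½·t·(t/1.02) = t²/2.04.
At t = 15.5: DWL = 117.770. At t = 41.875: DWL = 859.566.
Ratio = (41.875/15.5)² = 7.299.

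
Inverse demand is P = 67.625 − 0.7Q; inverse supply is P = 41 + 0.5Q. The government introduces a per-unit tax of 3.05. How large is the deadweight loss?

Competitive equilibrium: 67.625 − 0.7Q = 41 + 0.5Q → Q* = 22.1875, P* = 52.0938.
With the tax, the buyer price exceeds the seller price by 3.05: (67.625 − 0.7Q) − (41 + 0.5Q) = 3.05 → Q' = 19.6458.
ΔQ = 22.1875 − 19.6458 = 2.5417; the wedge equals the tax, 3.05.
DWL = ½ × 2.5417 × 3.05 = 3.88.

3.88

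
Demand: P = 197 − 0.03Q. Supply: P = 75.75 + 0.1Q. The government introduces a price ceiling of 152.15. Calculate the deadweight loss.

Competitive equilibrium: 197 − 0.03Q = 75.75 + 0.1Q → Q* = 932.6923, P* = 169.0192.
At the ceiling P = 152.15, quantity supplied = (152.15 − 75.75)/0.1 = 764.
Willingness to pay at Q' = 764: 197 − 0.03·764 = 174.08.
ΔQ = 932.6923 − 764 = 168.6923; wedge = 174.08 − 152.15 = 21.93.
Deadweight loss = ½ × 168.6923 × 21.93 = 1849.71.

1849.71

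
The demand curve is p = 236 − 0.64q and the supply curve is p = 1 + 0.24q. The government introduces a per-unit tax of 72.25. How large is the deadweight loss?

2965.94

Competitive equilibrium: 236 − 0.64q = 1 + 0.24q → q* = 267.04545, p* = 65.09091.
With the tax, the buyer price exceeds the seller price by 72.25: (236 − 0.64q) − (1 + 0.24q) = 72.25 → q' = 184.94318.
Δq = 267.04545 − 184.94318 = 82.10227; the wedge equals the tax, 72.25.
The triangle = ½ × 82.10227 × 72.25 = 2965.94.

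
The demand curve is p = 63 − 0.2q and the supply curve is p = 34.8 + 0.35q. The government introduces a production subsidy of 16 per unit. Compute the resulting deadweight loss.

232.73

Competitive equilibrium: 63 − 0.2q = 34.8 + 0.35q → q* = 51.2727, p* = 52.7455.
The subsidy lowers effective supply by 16: p = 18.8 + 0.35q.
New quantity: 63 − 0.2q = 18.8 + 0.35q → q' = 80.3636.
Overproduction Δq = 80.3636 − 51.2727 = 29.0909; wedge = subsidy = 16.
The triangle = ½ × 29.0909 × 16 = 232.73.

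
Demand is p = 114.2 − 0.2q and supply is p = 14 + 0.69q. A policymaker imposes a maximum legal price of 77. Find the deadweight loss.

201.51

Competitive equilibrium: 114.2 − 0.2q = 14 + 0.69q → q* = 112.5843, p* = 91.6831.
At the ceiling p = 77, quantity supplied = (77 − 14)/0.69 = 91.3043.
Willingness to pay at q' = 91.3043: 114.2 − 0.2·91.3043 = 95.9391.
Δq = 112.5843 − 91.3043 = 21.28; wedge = 95.9391 − 77 = 18.9391.
Deadweight loss = ½ × 21.28 × 18.9391 = 201.51.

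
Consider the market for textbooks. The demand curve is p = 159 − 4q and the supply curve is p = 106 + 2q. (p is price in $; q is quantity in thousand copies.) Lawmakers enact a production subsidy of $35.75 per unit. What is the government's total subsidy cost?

$528.80 thousand

Competitive equilibrium: 159 − 4q = 106 + 2q → q* = 8.8333, p* = 123.6667.
The subsidy lowers effective supply by 35.75: p = 70.25 + 2q.
New quantity: 159 − 4q = 70.25 + 2q → q' = 14.7917.
Total subsidy cost = 35.75 × 14.7917 = $528.80 thousand.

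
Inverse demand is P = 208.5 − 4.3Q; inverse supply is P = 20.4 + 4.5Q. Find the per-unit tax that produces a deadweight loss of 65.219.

Competitive equilibrium: 208.5 − 4.3Q = 20.4 + 4.5Q → Q* = 21.375, P* = 116.5875.
A tax t gives ΔQ = t/8.8 and wedge t, so DWL = t²/17.6.
t²/17.6 = 65.219 → t² = 1147.8544 → t = 33.88.

33.88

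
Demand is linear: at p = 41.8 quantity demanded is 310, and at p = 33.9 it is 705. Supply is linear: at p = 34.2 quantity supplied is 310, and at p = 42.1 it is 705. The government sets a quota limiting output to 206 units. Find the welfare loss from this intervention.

1728.72

Demand slope = (33.9 − 41.8)/(705 − 310) = −0.02, so p = 48 − 0.02q.
Supply slope = (42.1 − 34.2)/(705 − 310) = 0.02, so p = 28 + 0.02q.
Competitive equilibrium: 48 − 0.02q = 28 + 0.02q → q* = 500, p* = 38.
At q = 206: demand price = 48 − 0.02·206 = 43.88; supply price = 28 + 0.02·206 = 32.12.
Δq = 500 − 206 = 294; wedge = 43.88 − 32.12 = 11.76.
The triangle = ½ × 294 × 11.76 = 1728.72.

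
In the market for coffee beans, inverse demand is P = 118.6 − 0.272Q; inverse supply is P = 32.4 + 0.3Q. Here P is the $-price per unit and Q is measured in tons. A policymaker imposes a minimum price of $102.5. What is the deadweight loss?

$2394.89

Competitive equilibrium: 118.6 − 0.272Q = 32.4 + 0.3Q → Q* = 150.6993, P* = 77.6098.
At the floor P = 102.5, quantity demanded = (118.6 − 102.5)/0.272 = 59.1912.
Sellers' marginal cost at Q' = 59.1912: 32.4 + 0.3·59.1912 = 50.1574.
ΔQ = 150.6993 − 59.1912 = 91.5081; wedge = 102.5 − 50.1574 = 52.3426.
Welfare loss = ½ × 91.5081 × 52.3426 = $2394.89.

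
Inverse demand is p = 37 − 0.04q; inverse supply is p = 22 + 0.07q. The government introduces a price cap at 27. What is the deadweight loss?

Competitive equilibrium: 37 − 0.04q = 22 + 0.07q → q* = 136.3636, p* = 31.5455.
At the ceiling p = 27, quantity supplied = (27 − 22)/0.07 = 71.4286.
Willingness to pay at q' = 71.4286: 37 − 0.04·71.4286 = 34.1429.
Δq = 136.3636 − 71.4286 = 64.935; wedge = 34.1429 − 27 = 7.1429.
Welfare loss = ½ × 64.935 × 7.1429 = 231.91.

231.91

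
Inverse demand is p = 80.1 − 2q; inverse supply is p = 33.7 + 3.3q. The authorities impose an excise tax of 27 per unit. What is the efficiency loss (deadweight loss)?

68.77

Competitive equilibrium: 80.1 − 2q = 33.7 + 3.3q → q* = 8.7547, p* = 62.5906.
With the tax, the buyer price exceeds the seller price by 27: (80.1 − 2q) − (33.7 + 3.3q) = 27 → q' = 3.6604.
Δq = 8.7547 − 3.6604 = 5.0943; the wedge equals the tax, 27.
Welfare loss = ½ × 5.0943 × 27 = 68.77.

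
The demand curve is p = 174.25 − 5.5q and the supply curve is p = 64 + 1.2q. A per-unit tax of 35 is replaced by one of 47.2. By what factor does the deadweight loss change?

1.819

Competitive equilibrium: 174.25 − 5.5q = 64 + 1.2q → q* = 16.4552, p* = 83.7463.
For a per-unit tax t: Δq = t/6.7, so DWL = ½·t·(t/6.7) = t²/13.4.
At t = 35: DWL = 91.418. At t = 47.2: DWL = 166.257.
Ratio = (47.2/35)² = 1.819.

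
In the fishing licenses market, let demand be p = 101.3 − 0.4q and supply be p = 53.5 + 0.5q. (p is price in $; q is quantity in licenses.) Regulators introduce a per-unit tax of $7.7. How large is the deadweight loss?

Competitive equilibrium: 101.3 − 0.4q = 53.5 + 0.5q → q* = 53.1111, p* = 80.0556.
With the tax, the buyer price exceeds the seller price by 7.7: (101.3 − 0.4q) − (53.5 + 0.5q) = 7.7 → q' = 44.5556.
Δq = 53.1111 − 44.5556 = 8.5555; the wedge equals the tax, 7.7.
Deadweight loss = ½ × 8.5555 × 7.7 = $32.94.

$32.94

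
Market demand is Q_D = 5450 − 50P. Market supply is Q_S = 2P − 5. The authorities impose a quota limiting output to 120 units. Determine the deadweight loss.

In inverse form: demand P = 109 − 0.02Q, supply P = 2.5 + 0.5Q.
Competitive equilibrium: 109 − 0.02Q = 2.5 + 0.5Q → Q* = 204.8077, P* = 104.9038.
At Q = 120: demand price = 109 − 0.02·120 = 106.6; supply price = 2.5 + 0.5·120 = 62.5.
ΔQ = 204.8077 − 120 = 84.8077; wedge = 106.6 − 62.5 = 44.1.
DWL = ½ × 84.8077 × 44.1 = 1870.01.

1870.01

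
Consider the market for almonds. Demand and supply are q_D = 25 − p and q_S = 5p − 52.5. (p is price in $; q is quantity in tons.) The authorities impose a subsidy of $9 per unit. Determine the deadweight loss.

$33.75

In inverse form: demand p = 25 − q, supply p = 10.5 + 0.2q.
Competitive equilibrium: 25 − q = 10.5 + 0.2q → q* = 12.0833, p* = 12.9167.
The subsidy lowers effective supply by 9: p = 1.5 + 0.2q.
New quantity: 25 − q = 1.5 + 0.2q → q' = 19.5833.
Overproduction Δq = 19.5833 − 12.0833 = 7.5; wedge = subsidy = 9.
The triangle = ½ × 7.5 × 9 = $33.75.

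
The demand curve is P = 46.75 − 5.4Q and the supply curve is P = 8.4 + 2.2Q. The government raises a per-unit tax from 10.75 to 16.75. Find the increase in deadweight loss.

Competitive equilibrium: 46.75 − 5.4Q = 8.4 + 2.2Q → Q* = 5.0461, P* = 19.5013.
For a per-unit tax t: ΔQ = t/7.6, so DWL = ½·t·(t/7.6) = t²/15.2.
At t = 10.75: DWL = 7.603. At t = 16.75: DWL = 18.458.
Increase = 18.458 − 7.603 = 10.86.

10.86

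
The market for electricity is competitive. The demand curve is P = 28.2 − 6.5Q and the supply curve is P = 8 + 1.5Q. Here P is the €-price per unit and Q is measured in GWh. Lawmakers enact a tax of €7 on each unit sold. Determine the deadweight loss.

Competitive equilibrium: 28.2 − 6.5Q = 8 + 1.5Q → Q* = 2.525, P* = 11.7875.
With the tax, the buyer price exceeds the seller price by 7: (28.2 − 6.5Q) − (8 + 1.5Q) = 7 → Q' = 1.65.
ΔQ = 2.525 − 1.65 = 0.875; the wedge equals the tax, 7.
Welfare loss = ½ × 0.875 × 7 = €3.06.

€3.06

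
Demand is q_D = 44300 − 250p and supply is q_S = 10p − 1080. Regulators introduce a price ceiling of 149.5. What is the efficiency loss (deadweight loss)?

3260.01

In inverse form: demand p = 177.2 − 0.004q, supply p = 108 + 0.1q.
Competitive equilibrium: 177.2 − 0.004q = 108 + 0.1q → q* = 665.3846, p* = 174.5385.
At the ceiling p = 149.5, quantity supplied = (149.5 − 108)/0.1 = 415.
Willingness to pay at q' = 415: 177.2 − 0.004·415 = 175.54.
Δq = 665.3846 − 415 = 250.3846; wedge = 175.54 − 149.5 = 26.04.
Deadweight loss = ½ × 250.3846 × 26.04 = 3260.01.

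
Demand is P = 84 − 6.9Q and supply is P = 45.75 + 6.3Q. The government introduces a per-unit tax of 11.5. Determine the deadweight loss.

Competitive equilibrium: 84 − 6.9Q = 45.75 + 6.3Q → Q* = 2.8977, P* = 64.0057.
With the tax, the buyer price exceeds the seller price by 11.5: (84 − 6.9Q) − (45.75 + 6.3Q) = 11.5 → Q' = 2.0265.
ΔQ = 2.8977 − 2.0265 = 0.8712; the wedge equals the tax, 11.5.
DWL = ½ × 0.8712 × 11.5 = 5.01.

5.01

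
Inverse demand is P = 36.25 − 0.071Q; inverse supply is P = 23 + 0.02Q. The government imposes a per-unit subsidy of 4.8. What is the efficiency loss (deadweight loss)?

126.59

Competitive equilibrium: 36.25 − 0.071Q = 23 + 0.02Q → Q* = 145.6044, P* = 25.9121.
The subsidy lowers effective supply by 4.8: P = 18.2 + 0.02Q.
New quantity: 36.25 − 0.071Q = 18.2 + 0.02Q → Q' = 198.3516.
Overproduction ΔQ = 198.3516 − 145.6044 = 52.7472; wedge = subsidy = 4.8.
Welfare loss = ½ × 52.7472 × 4.8 = 126.59.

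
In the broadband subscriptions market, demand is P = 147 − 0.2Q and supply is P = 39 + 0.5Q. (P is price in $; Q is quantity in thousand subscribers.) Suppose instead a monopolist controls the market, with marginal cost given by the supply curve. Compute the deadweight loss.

$411.43 thousand

Competitive equilibrium: 147 − 0.2Q = 39 + 0.5Q → Q* = 154.2857, P* = 116.1429.
Marginal revenue: MR = 147 − 0.4Q. Set MR = MC: 147 − 0.4Q = 39 + 0.5Q → Q_m = 120.
Price P_m = 147 − 0.2·120 = 123; MC(Q_m) = 39 + 0.5·120 = 99.
Competitive Q* = 154.2857, so ΔQ = 34.2857; wedge = 123 − 99 = 24.
The triangle = ½ × 34.2857 × 24 = $411.43 thousand.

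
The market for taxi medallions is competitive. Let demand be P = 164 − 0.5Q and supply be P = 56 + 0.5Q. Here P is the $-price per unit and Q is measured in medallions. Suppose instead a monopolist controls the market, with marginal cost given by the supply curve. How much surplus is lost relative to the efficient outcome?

Competitive equilibrium: 164 − 0.5Q = 56 + 0.5Q → Q* = 108, P* = 110.
Marginal revenue: MR = 164 − Q. Set MR = MC: 164 − Q = 56 + 0.5Q → Q_m = 72.
Price P_m = 164 − 0.5·72 = 128; MC(Q_m) = 56 + 0.5·72 = 92.
Competitive Q* = 108, so ΔQ = 36; wedge = 128 − 92 = 36.
The triangle = ½ × 36 × 36 = $648.

$648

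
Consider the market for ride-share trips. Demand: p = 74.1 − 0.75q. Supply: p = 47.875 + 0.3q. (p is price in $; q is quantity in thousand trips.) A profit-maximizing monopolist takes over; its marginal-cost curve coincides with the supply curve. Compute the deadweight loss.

$56.86 thousand

Competitive equilibrium: 74.1 − 0.75q = 47.875 + 0.3q → q* = 24.9762, p* = 55.3679.
Marginal revenue: MR = 74.1 − 1.5q. Set MR = MC: 74.1 − 1.5q = 47.875 + 0.3q → q_m = 14.5694.
Price p_m = 74.1 − 0.75·14.5694 = 63.173; MC(q_m) = 47.875 + 0.3·14.5694 = 52.2458.
Competitive q* = 24.9762, so Δq = 10.4068; wedge = 63.173 − 52.2458 = 10.9272.
Deadweight loss = ½ × 10.4068 × 10.9272 = $56.86 thousand.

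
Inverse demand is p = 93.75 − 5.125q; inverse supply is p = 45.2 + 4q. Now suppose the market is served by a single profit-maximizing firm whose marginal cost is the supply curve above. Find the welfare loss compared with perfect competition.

16.71

Competitive equilibrium: 93.75 − 5.125q = 45.2 + 4q → q* = 5.3205, p* = 66.4822.
Marginal revenue: MR = 93.75 − 10.25q. Set MR = MC: 93.75 − 10.25q = 45.2 + 4q → q_m = 3.407.
Price p_m = 93.75 − 5.125·3.407 = 76.2891; MC(q_m) = 45.2 + 4·3.407 = 58.828.
Competitive q* = 5.3205, so Δq = 1.9135; wedge = 76.2891 − 58.828 = 17.4611.
DWL = ½ × 1.9135 × 17.4611 = 16.71.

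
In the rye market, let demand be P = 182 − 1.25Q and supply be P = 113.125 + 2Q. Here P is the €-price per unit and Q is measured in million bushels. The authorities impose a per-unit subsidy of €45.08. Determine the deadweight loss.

Competitive equilibrium: 182 − 1.25Q = 113.125 + 2Q → Q* = 21.1923, P* = 155.5096.
The subsidy lowers effective supply by 45.08: P = 68.045 + 2Q.
New quantity: 182 − 1.25Q = 68.045 + 2Q → Q' = 35.0631.
Overproduction ΔQ = 35.0631 − 21.1923 = 13.8708; wedge = subsidy = 45.08.
The triangle = ½ × 13.8708 × 45.08 = €312.65 million.

€312.65 million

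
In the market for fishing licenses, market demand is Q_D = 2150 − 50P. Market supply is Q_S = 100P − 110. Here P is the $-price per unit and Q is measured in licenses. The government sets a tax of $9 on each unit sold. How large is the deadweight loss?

$1350

In inverse form: demand P = 43 − 0.02Q, supply P = 1.1 + 0.01Q.
Competitive equilibrium: 43 − 0.02Q = 1.1 + 0.01Q → Q* = 1396.6667, P* = 15.0667.
With the tax, the buyer price exceeds the seller price by 9: (43 − 0.02Q) − (1.1 + 0.01Q) = 9 → Q' = 1096.6667.
ΔQ = 1396.6667 − 1096.6667 = 300; the wedge equals the tax, 9.
Welfare loss = ½ × 300 × 9 = $1350.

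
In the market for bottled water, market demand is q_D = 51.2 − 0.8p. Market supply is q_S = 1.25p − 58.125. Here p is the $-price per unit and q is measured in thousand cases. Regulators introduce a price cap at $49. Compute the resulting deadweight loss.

In inverse form: demand p = 64 − 1.25q, supply p = 46.5 + 0.8q.
Competitive equilibrium: 64 − 1.25q = 46.5 + 0.8q → q* = 8.5366, p* = 53.3293.
At the ceiling p = 49, quantity supplied = (49 − 46.5)/0.8 = 3.125.
Willingness to pay at q' = 3.125: 64 − 1.25·3.125 = 60.0938.
Δq = 8.5366 − 3.125 = 5.4116; wedge = 60.0938 − 49 = 11.0938.
The triangle = ½ × 5.4116 × 11.0938 = $30.02 thousand.

$30.02 thousand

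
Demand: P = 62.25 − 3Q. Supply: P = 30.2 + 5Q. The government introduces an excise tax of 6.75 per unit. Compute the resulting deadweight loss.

Competitive equilibrium: 62.25 − 3Q = 30.2 + 5Q → Q* = 4.0063, P* = 50.2313.
With the tax, the buyer price exceeds the seller price by 6.75: (62.25 − 3Q) − (30.2 + 5Q) = 6.75 → Q' = 3.1625.
ΔQ = 4.0063 − 3.1625 = 0.8438; the wedge equals the tax, 6.75.
DWL = ½ × 0.8438 × 6.75 = 2.85.

2.85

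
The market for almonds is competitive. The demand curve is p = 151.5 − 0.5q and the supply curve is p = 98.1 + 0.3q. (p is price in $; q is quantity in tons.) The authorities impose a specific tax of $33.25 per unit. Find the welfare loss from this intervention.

$690.98

Competitive equilibrium: 151.5 − 0.5q = 98.1 + 0.3q → q* = 66.75, p* = 118.125.
With the tax, the buyer price exceeds the seller price by 33.25: (151.5 − 0.5q) − (98.1 + 0.3q) = 33.25 → q' = 25.1875.
Δq = 66.75 − 25.1875 = 41.5625; the wedge equals the tax, 33.25.
Deadweight loss = ½ × 41.5625 × 33.25 = $690.98.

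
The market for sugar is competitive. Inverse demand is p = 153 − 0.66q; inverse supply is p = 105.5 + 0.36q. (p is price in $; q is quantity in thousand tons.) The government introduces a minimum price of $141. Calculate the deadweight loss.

Competitive equilibrium: 153 − 0.66q = 105.5 + 0.36q → q* = 46.5686, p* = 122.2647.
At the floor p = 141, quantity demanded = (153 − 141)/0.66 = 18.1818.
Sellers' marginal cost at q' = 18.1818: 105.5 + 0.36·18.1818 = 112.0454.
Δq = 46.5686 − 18.1818 = 28.3868; wedge = 141 − 112.0454 = 28.9546.
DWL = ½ × 28.3868 × 28.9546 = $410.96 thousand.

$410.96 thousand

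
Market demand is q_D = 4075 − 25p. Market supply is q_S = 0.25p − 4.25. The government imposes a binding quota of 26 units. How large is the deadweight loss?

In inverse form: demand p = 163 − 0.04q, supply p = 17 + 4q.
Competitive equilibrium: 163 − 0.04q = 17 + 4q → q* = 36.1386, p* = 161.5545.
At q = 26: demand price = 163 − 0.04·26 = 161.96; supply price = 17 + 4·26 = 121.
Δq = 36.1386 − 26 = 10.1386; wedge = 161.96 − 121 = 40.96.
DWL = ½ × 10.1386 × 40.96 = 207.64.

207.64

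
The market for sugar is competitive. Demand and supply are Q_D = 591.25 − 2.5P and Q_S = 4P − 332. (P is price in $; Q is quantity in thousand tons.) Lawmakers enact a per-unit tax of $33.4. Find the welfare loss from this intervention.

In inverse form: demand P = 236.5 − 0.4Q, supply P = 83 + 0.25Q.
Competitive equilibrium: 236.5 − 0.4Q = 83 + 0.25Q → Q* = 236.1538, P* = 142.0385.
With the tax, the buyer price exceeds the seller price by 33.4: (236.5 − 0.4Q) − (83 + 0.25Q) = 33.4 → Q' = 184.7692.
ΔQ = 236.1538 − 184.7692 = 51.3846; the wedge equals the tax, 33.4.
The triangle = ½ × 51.3846 × 33.4 = $858.12 thousand.

$858.12 thousand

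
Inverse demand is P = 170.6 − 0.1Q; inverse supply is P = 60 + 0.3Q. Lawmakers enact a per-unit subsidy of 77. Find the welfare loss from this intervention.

Competitive equilibrium: 170.6 − 0.1Q = 60 + 0.3Q → Q* = 276.5, P* = 142.95.
The subsidy lowers effective supply by 77: P = 0.3Q − 17.
New quantity: 170.6 − 0.1Q = 0.3Q − 17 → Q' = 469.
Overproduction ΔQ = 469 − 276.5 = 192.5; wedge = subsidy = 77.
DWL = ½ × 192.5 × 77 = 7411.25.

7411.25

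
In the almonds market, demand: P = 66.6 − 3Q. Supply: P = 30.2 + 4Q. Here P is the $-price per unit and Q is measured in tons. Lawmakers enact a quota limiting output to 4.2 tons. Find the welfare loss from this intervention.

Competitive equilibrium: 66.6 − 3Q = 30.2 + 4Q → Q* = 5.2, P* = 51.
At Q = 4.2: demand price = 66.6 − 3·4.2 = 54; supply price = 30.2 + 4·4.2 = 47.
ΔQ = 5.2 − 4.2 = 1; wedge = 54 − 47 = 7.
Welfare loss = ½ × 1 × 7 = $3.50.

$3.50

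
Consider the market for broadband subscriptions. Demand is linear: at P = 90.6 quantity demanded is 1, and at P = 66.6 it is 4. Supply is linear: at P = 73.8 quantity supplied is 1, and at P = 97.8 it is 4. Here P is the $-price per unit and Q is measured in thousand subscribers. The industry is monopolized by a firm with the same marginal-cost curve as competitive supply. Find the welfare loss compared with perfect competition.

$3.74 thousand

Demand slope = (66.6 − 90.6)/(4 − 1) = −8, so P = 98.6 − 8Q.
Supply slope = (97.8 − 73.8)/(4 − 1) = 8, so P = 65.8 + 8Q.
Competitive equilibrium: 98.6 − 8Q = 65.8 + 8Q → Q* = 2.05, P* = 82.2.
Marginal revenue: MR = 98.6 − 16Q. Set MR = MC: 98.6 − 16Q = 65.8 + 8Q → Q_m = 1.3667.
Price P_m = 98.6 − 8·1.3667 = 87.6664; MC(Q_m) = 65.8 + 8·1.3667 = 76.7336.
Competitive Q* = 2.05, so ΔQ = 0.6833; wedge = 87.6664 − 76.7336 = 10.9328.
The triangle = ½ × 0.6833 × 10.9328 = $3.74 thousand.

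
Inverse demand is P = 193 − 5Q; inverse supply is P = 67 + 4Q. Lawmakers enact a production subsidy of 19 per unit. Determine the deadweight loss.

Competitive equilibrium: 193 − 5Q = 67 + 4Q → Q* = 14, P* = 123.
The subsidy lowers effective supply by 19: P = 48 + 4Q.
New quantity: 193 − 5Q = 48 + 4Q → Q' = 16.1111.
Overproduction ΔQ = 16.1111 − 14 = 2.1111; wedge = subsidy = 19.
DWL = ½ × 2.1111 × 19 = 20.06.

20.06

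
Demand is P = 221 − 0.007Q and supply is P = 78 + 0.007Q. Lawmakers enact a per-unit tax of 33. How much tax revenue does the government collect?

Competitive equilibrium: 221 − 0.007Q = 78 + 0.007Q → Q* = 10214.28571, P* = 149.5.
With the tax, the buyer price exceeds the seller price by 33: (221 − 0.007Q) − (78 + 0.007Q) = 33 → Q' = 7857.14286.
Tax revenue = 33 × 7857.14286 = 259285.71.

259285.71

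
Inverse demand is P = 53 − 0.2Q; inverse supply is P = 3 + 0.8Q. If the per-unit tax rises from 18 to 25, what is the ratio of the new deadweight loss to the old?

Competitive equilibrium: 53 − 0.2Q = 3 + 0.8Q → Q* = 50, P* = 43.
For a per-unit tax t: ΔQ = t/1, so DWL = ½·t·(t/1) = t²/2.
At t = 18: DWL = 162. At t = 25: DWL = 312.5.
Ratio = (25/18)² = 1.929.

1.929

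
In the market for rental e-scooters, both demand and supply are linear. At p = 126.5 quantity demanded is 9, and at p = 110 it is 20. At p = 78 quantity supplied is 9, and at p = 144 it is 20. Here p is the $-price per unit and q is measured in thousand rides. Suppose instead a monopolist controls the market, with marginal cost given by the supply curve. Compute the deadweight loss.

Demand slope = (110 − 126.5)/(20 − 9) = −1.5, so p = 140 − 1.5q.
Supply slope = (144 − 78)/(20 − 9) = 6, so p = 24 + 6q.
Competitive equilibrium: 140 − 1.5q = 24 + 6q → q* = 15.4667, p* = 116.8.
Marginal revenue: MR = 140 − 3q. Set MR = MC: 140 − 3q = 24 + 6q → q_m = 12.8889.
Price p_m = 140 − 1.5·12.8889 = 120.6667; MC(q_m) = 24 + 6·12.8889 = 101.3334.
Competitive q* = 15.4667, so Δq = 2.5778; wedge = 120.6667 − 101.3334 = 19.3333.
The triangle = ½ × 2.5778 × 19.3333 = $24.92 thousand.

$24.92 thousand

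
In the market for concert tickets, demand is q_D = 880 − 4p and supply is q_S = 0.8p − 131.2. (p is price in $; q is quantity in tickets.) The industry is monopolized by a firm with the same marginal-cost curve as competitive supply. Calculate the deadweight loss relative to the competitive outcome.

$21.33

In inverse form: demand p = 220 − 0.25q, supply p = 164 + 1.25q.
Competitive equilibrium: 220 − 0.25q = 164 + 1.25q → q* = 37.3333, p* = 210.6667.
Marginal revenue: MR = 220 − 0.5q. Set MR = MC: 220 − 0.5q = 164 + 1.25q → q_m = 32.
Price p_m = 220 − 0.25·32 = 212; MC(q_m) = 164 + 1.25·32 = 204.
Competitive q* = 37.3333, so Δq = 5.3333; wedge = 212 − 204 = 8.
Deadweight loss = ½ × 5.3333 × 8 = $21.33.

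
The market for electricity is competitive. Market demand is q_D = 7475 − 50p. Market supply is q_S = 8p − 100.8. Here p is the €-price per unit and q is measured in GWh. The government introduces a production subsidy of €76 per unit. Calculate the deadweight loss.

€19917.24

In inverse form: demand p = 149.5 − 0.02q, supply p = 12.6 + 0.125q.
Competitive equilibrium: 149.5 − 0.02q = 12.6 + 0.125q → q* = 944.1379, p* = 130.6172.
The subsidy lowers effective supply by 76: p = 0.125q − 63.4.
New quantity: 149.5 − 0.02q = 0.125q − 63.4 → q' = 1468.2759.
Overproduction Δq = 1468.2759 − 944.1379 = 524.138; wedge = subsidy = 76.
Deadweight loss = ½ × 524.138 × 76 = €19917.24.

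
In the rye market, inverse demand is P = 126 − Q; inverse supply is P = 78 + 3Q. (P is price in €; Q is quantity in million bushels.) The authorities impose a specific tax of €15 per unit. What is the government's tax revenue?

Competitive equilibrium: 126 − Q = 78 + 3Q → Q* = 12, P* = 114.
With the tax, the buyer price exceeds the seller price by 15: (126 − Q) − (78 + 3Q) = 15 → Q' = 8.25.
Tax revenue = 15 × 8.25 = €123.75 million.

€123.75 million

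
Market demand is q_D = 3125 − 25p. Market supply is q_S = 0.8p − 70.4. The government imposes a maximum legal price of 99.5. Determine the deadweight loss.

244.81

In inverse form: demand p = 125 − 0.04q, supply p = 88 + 1.25q.
Competitive equilibrium: 125 − 0.04q = 88 + 1.25q → q* = 28.6822, p* = 123.8527.
At the ceiling p = 99.5, quantity supplied = (99.5 − 88)/1.25 = 9.2.
Willingness to pay at q' = 9.2: 125 − 0.04·9.2 = 124.632.
Δq = 28.6822 − 9.2 = 19.4822; wedge = 124.632 − 99.5 = 25.132.
Welfare loss = ½ × 19.4822 × 25.132 = 244.81.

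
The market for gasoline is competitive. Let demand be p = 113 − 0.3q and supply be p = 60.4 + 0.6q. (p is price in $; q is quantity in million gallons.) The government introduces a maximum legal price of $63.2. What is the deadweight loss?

Competitive equilibrium: 113 − 0.3q = 60.4 + 0.6q → q* = 58.4444, p* = 95.4667.
At the ceiling p = 63.2, quantity supplied = (63.2 − 60.4)/0.6 = 4.6667.
Willingness to pay at q' = 4.6667: 113 − 0.3·4.6667 = 111.6.
Δq = 58.4444 − 4.6667 = 53.7777; wedge = 111.6 − 63.2 = 48.4.
The triangle = ½ × 53.7777 × 48.4 = $1301.42 million.

$1301.42 million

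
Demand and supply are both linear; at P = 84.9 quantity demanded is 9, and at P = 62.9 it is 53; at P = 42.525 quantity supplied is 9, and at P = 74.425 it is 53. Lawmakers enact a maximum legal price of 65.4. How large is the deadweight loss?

Demand slope = (62.9 − 84.9)/(53 − 9) = −0.5, so P = 89.4 − 0.5Q.
Supply slope = (74.425 − 42.525)/(53 − 9) = 0.725, so P = 36 + 0.725Q.
Competitive equilibrium: 89.4 − 0.5Q = 36 + 0.725Q → Q* = 43.5918, P* = 67.6041.
At the ceiling P = 65.4, quantity supplied = (65.4 − 36)/0.725 = 40.5517.
Willingness to pay at Q' = 40.5517: 89.4 − 0.5·40.5517 = 69.1242.
ΔQ = 43.5918 − 40.5517 = 3.0401; wedge = 69.1242 − 65.4 = 3.7242.
DWL = ½ × 3.0401 × 3.7242 = 5.66.

5.66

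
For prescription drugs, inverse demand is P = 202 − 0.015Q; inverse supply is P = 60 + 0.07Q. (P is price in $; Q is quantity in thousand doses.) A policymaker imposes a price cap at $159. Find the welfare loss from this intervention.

Competitive equilibrium: 202 − 0.015Q = 60 + 0.07Q → Q* = 1670.58824, P* = 176.94118.
At the ceiling P = 159, quantity supplied = (159 − 60)/0.07 = 1414.28571.
Willingness to pay at Q' = 1414.28571: 202 − 0.015·1414.28571 = 180.78571.
ΔQ = 1670.58824 − 1414.28571 = 256.30253; wedge = 180.78571 − 159 = 21.78571.
Welfare loss = ½ × 256.30253 × 21.78571 = $2791.87 thousand.

$2791.87 thousand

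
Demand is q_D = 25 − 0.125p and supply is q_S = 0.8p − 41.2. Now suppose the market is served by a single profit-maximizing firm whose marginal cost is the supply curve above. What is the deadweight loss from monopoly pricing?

In inverse form: demand p = 200 − 8q, supply p = 51.5 + 1.25q.
Competitive equilibrium: 200 − 8q = 51.5 + 1.25q → q* = 16.0541, p* = 71.5676.
Marginal revenue: MR = 200 − 16q. Set MR = MC: 200 − 16q = 51.5 + 1.25q → q_m = 8.6087.
Price p_m = 200 − 8·8.6087 = 131.1304; MC(q_m) = 51.5 + 1.25·8.6087 = 62.2609.
Competitive q* = 16.0541, so Δq = 7.4454; wedge = 131.1304 − 62.2609 = 68.8695.
The triangle = ½ × 7.4454 × 68.8695 = 256.38.

256.38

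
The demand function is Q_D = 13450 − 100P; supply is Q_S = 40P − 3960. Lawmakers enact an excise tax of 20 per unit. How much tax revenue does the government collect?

In inverse form: demand P = 134.5 − 0.01Q, supply P = 99 + 0.025Q.
Competitive equilibrium: 134.5 − 0.01Q = 99 + 0.025Q → Q* = 1014.2857, P* = 124.3571.
With the tax, the buyer price exceeds the seller price by 20: (134.5 − 0.01Q) − (99 + 0.025Q) = 20 → Q' = 442.8571.
Tax revenue = 20 × 442.8571 = 8857.14.

8857.14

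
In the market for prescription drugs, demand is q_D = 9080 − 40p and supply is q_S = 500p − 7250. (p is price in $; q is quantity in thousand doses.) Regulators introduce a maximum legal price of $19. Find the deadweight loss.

$426445.60 thousand

In inverse form: demand p = 227 − 0.025q, supply p = 14.5 + 0.002q.
Competitive equilibrium: 227 − 0.025q = 14.5 + 0.002q → q* = 7870.3704, p* = 30.2407.
At the ceiling p = 19, quantity supplied = (19 − 14.5)/0.002 = 2250.
Willingness to pay at q' = 2250: 227 − 0.025·2250 = 170.75.
Δq = 7870.3704 − 2250 = 5620.3704; wedge = 170.75 − 19 = 151.75.
Deadweight loss = ½ × 5620.3704 × 151.75 = $426445.60 thousand.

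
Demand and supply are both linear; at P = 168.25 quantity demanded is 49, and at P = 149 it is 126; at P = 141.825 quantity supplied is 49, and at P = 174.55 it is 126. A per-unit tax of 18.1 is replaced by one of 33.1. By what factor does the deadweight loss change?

Demand slope = (149 − 168.25)/(126 − 49) = −0.25, so P = 180.5 − 0.25Q.
Supply slope = (174.55 − 141.825)/(126 − 49) = 0.425, so P = 121 + 0.425Q.
Competitive equilibrium: 180.5 − 0.25Q = 121 + 0.425Q → Q* = 88.1481, P* = 158.463.
For a per-unit tax t: ΔQ = t/0.675, so DWL = ½·t·(t/0.675) = t²/1.35.
At t = 18.1: DWL = 242.674. At t = 33.1: DWL = 811.563.
Ratio = (33.1/18.1)² = 3.344.

3.344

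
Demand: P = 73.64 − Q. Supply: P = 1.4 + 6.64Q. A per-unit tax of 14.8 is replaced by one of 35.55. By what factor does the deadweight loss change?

Competitive equilibrium: 73.64 − Q = 1.4 + 6.64Q → Q* = 9.4555, P* = 64.1845.
For a per-unit tax t: ΔQ = t/7.64, so DWL = ½·t·(t/7.64) = t²/15.28.
At t = 14.8: DWL = 14.335. At t = 35.55: DWL = 82.710.
Ratio = (35.55/14.8)² = 5.770.

5.770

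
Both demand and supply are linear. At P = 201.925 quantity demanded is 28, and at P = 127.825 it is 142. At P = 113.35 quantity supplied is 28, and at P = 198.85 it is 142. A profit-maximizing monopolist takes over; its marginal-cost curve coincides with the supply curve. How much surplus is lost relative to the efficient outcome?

586.21

Demand slope = (127.825 − 201.925)/(142 − 28) = −0.65, so P = 220.125 − 0.65Q.
Supply slope = (198.85 − 113.35)/(142 − 28) = 0.75, so P = 92.35 + 0.75Q.
Competitive equilibrium: 220.125 − 0.65Q = 92.35 + 0.75Q → Q* = 91.2679, P* = 160.8009.
Marginal revenue: MR = 220.125 − 1.3Q. Set MR = MC: 220.125 − 1.3Q = 92.35 + 0.75Q → Q_m = 62.3293.
Price P_m = 220.125 − 0.65·62.3293 = 179.611; MC(Q_m) = 92.35 + 0.75·62.3293 = 139.097.
Competitive Q* = 91.2679, so ΔQ = 28.9386; wedge = 179.611 − 139.097 = 40.514.
The triangle = ½ × 28.9386 × 40.514 = 586.21.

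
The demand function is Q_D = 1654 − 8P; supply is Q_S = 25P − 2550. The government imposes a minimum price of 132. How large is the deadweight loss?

112.02

In inverse form: demand P = 206.75 − 0.125Q, supply P = 102 + 0.04Q.
Competitive equilibrium: 206.75 − 0.125Q = 102 + 0.04Q → Q* = 634.8485, P* = 127.3939.
At the floor P = 132, quantity demanded = (206.75 − 132)/0.125 = 598.
Sellers' marginal cost at Q' = 598: 102 + 0.04·598 = 125.92.
ΔQ = 634.8485 − 598 = 36.8485; wedge = 132 − 125.92 = 6.08.
DWL = ½ × 36.8485 × 6.08 = 112.02.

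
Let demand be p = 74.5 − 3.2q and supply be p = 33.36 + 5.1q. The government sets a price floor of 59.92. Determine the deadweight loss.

Competitive equilibrium: 74.5 − 3.2q = 33.36 + 5.1q → q* = 4.9566, p* = 58.6388.
At the floor p = 59.92, quantity demanded = (74.5 − 59.92)/3.2 = 4.5563.
Sellers' marginal cost at q' = 4.5563: 33.36 + 5.1·4.5563 = 56.5971.
Δq = 4.9566 − 4.5563 = 0.4003; wedge = 59.92 − 56.5971 = 3.3229.
Welfare loss = ½ × 0.4003 × 3.3229 = 0.67.

0.67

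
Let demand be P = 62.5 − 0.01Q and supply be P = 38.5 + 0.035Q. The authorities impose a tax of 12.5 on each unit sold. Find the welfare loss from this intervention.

1736.11

Competitive equilibrium: 62.5 − 0.01Q = 38.5 + 0.035Q → Q* = 533.3333, P* = 57.1667.
With the tax, the buyer price exceeds the seller price by 12.5: (62.5 − 0.01Q) − (38.5 + 0.035Q) = 12.5 → Q' = 255.5556.
ΔQ = 533.3333 − 255.5556 = 277.7777; the wedge equals the tax, 12.5.
Welfare loss = ½ × 277.7777 × 12.5 = 1736.11.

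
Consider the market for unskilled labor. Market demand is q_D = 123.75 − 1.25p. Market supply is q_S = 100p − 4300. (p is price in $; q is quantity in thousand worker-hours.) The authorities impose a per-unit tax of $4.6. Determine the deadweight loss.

$13.06 thousand

In inverse form: demand p = 99 − 0.8q, supply p = 43 + 0.01q.
Competitive equilibrium: 99 − 0.8q = 43 + 0.01q → q* = 69.1358, p* = 43.6914.
With the tax, the buyer price exceeds the seller price by 4.6: (99 − 0.8q) − (43 + 0.01q) = 4.6 → q' = 63.4568.
Δq = 69.1358 − 63.4568 = 5.679; the wedge equals the tax, 4.6.
Welfare loss = ½ × 5.679 × 4.6 = $13.06 thousand.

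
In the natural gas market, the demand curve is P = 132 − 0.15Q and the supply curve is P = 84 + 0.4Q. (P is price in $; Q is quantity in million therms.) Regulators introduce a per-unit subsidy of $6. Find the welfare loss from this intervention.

$32.73 million

Competitive equilibrium: 132 − 0.15Q = 84 + 0.4Q → Q* = 87.2727, P* = 118.9091.
The subsidy lowers effective supply by 6: P = 78 + 0.4Q.
New quantity: 132 − 0.15Q = 78 + 0.4Q → Q' = 98.1818.
Overproduction ΔQ = 98.1818 − 87.2727 = 10.9091; wedge = subsidy = 6.
Welfare loss = ½ × 10.9091 × 6 = $32.73 million.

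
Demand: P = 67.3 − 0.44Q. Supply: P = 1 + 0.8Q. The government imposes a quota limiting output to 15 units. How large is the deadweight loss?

917.46

Competitive equilibrium: 67.3 − 0.44Q = 1 + 0.8Q → Q* = 53.46774, P* = 43.77419.
At Q = 15: demand price = 67.3 − 0.44·15 = 60.7; supply price = 1 + 0.8·15 = 13.
ΔQ = 53.46774 − 15 = 38.46774; wedge = 60.7 − 13 = 47.7.
DWL = ½ × 38.46774 × 47.7 = 917.46.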